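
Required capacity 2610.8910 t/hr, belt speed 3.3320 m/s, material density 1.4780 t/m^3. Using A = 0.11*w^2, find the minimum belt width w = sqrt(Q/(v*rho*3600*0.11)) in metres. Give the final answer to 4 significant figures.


A_req = 2610.8910 / (3.3320 * 1.4780 * 3600) = 0.147267 m^2
w = sqrt(0.147267 / 0.11)
w = 1.157 m


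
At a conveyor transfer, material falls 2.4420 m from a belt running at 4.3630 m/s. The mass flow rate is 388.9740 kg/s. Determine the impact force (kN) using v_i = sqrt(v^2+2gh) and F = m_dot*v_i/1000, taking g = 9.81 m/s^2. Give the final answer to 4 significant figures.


v_i = sqrt(4.3630^2 + 2*9.81*2.4420) = 8.18216 m/s
F = 388.9740 * 8.18216 / 1000
F = 3.183 kN


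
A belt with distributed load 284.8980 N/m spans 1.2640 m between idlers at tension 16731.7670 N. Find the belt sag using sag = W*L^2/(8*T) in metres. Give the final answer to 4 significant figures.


sag = 284.8980 * 1.2640^2 / (8 * 16731.7670)
sag = 0.003401 m


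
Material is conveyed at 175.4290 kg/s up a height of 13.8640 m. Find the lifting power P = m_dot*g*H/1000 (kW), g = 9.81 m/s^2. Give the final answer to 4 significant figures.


P = 175.4290 * 9.81 * 13.8640 / 1000
P = 23.86 kW


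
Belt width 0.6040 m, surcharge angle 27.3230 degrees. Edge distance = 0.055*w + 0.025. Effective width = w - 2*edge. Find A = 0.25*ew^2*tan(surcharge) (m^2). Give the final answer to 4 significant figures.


edge = 0.055*0.6040 + 0.025 = 0.05822 m
ew = 0.6040 - 2*0.05822 = 0.48756 m
A = 0.25 * 0.48756^2 * tan(27.3230 deg)
A = 0.03070 m^2


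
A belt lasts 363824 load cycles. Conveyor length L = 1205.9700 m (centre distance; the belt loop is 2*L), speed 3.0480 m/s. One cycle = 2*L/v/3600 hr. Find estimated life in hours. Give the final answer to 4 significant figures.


cycle_time = 2 * 1205.9700 / 3.0480 / 3600 = 0.219811 hr
life = 363824 * 0.219811 = 79970 hours


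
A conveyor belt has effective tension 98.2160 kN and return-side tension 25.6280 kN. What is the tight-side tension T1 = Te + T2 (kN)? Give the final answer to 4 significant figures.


T1 = Te + T2 = 98.2160 + 25.6280
T1 = 123.8 kN


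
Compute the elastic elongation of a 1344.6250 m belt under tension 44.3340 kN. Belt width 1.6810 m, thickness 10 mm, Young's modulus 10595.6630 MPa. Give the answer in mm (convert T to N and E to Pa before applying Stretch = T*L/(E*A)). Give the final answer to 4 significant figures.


A = 1.6810 * 0.01 = 0.01681 m^2
Stretch = 44.3340*1000 * 1344.6250 / (10595.6630e6 * 0.01681) * 1000
Stretch = 334.7 mm


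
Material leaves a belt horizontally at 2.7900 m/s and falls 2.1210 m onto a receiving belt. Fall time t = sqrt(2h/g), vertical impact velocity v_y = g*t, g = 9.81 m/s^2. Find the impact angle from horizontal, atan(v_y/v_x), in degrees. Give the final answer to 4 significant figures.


t = sqrt(2*2.1210/9.81) = 0.657583 s
v_y = 9.81 * 0.657583 = 6.45089 m/s
angle = atan(6.45089 / 2.7900) = 66.61 deg


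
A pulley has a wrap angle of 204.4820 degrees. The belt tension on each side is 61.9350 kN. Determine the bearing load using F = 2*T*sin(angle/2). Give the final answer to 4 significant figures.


F = 2 * 61.9350 * sin(204.4820/2 deg)
F = 121.1 kN


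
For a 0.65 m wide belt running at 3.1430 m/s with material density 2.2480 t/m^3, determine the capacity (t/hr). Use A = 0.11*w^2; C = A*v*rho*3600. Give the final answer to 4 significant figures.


A = 0.11 * 0.65^2 = 0.046475 m^2
C = 0.046475 * 3.1430 * 2.2480 * 3600
C = 1182 t/hr


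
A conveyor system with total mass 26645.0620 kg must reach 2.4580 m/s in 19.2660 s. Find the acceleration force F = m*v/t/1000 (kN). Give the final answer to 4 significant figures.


F = 26645.0620 * 2.4580 / 19.2660 / 1000
F = 3.399 kN


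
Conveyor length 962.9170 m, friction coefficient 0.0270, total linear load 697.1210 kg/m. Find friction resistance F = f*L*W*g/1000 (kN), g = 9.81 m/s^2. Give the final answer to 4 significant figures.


F = 0.0270 * 962.9170 * 697.1210 * 9.81 / 1000
F = 177.8 kN


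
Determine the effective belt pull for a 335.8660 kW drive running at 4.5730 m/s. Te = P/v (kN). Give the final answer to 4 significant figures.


Te = P / v = 335.8660 / 4.5730
Te = 73.45 kN


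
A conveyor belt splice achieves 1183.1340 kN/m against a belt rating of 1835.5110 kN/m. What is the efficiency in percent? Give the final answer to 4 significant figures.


Eff = 1183.1340 / 1835.5110 * 100
Eff = 64.46 %


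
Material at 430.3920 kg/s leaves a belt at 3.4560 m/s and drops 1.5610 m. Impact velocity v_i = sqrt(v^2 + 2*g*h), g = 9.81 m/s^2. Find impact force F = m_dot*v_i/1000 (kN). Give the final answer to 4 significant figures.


v_i = sqrt(3.4560^2 + 2*9.81*1.5610) = 6.52463 m/s
F = 430.3920 * 6.52463 / 1000
F = 2.808 kN


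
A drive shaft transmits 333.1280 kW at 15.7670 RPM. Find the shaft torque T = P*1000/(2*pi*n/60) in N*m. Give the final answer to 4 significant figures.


omega = 2*pi*15.7670/60 = 1.65112 rad/s
T = 333.1280*1000 / 1.65112
T = 201800 N*m


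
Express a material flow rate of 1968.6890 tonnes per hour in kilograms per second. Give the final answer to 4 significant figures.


m_dot = 1968.6890 * 1000 / 3600
m_dot = 546.9 kg/s


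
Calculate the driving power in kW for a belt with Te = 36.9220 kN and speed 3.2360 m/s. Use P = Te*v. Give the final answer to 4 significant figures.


P = Te * v = 36.9220 * 3.2360
P = 119.5 kW


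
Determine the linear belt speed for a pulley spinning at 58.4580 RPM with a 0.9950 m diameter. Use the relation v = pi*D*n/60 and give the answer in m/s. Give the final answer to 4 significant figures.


v = pi * 0.9950 * 58.4580 / 60
v = 3.046 m/s


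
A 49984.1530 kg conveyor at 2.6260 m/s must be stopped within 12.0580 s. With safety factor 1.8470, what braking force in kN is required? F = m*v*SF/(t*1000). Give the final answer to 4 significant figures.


F = 49984.1530 * 2.6260 / 12.0580 * 1.8470 / 1000
F = 20.11 kN


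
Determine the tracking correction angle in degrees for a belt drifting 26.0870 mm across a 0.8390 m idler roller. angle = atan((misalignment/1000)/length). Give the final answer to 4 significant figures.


misalign_m = 26.0870 / 1000 = 0.026087 m
angle = atan(0.026087 / 0.8390)
angle = 1.781 deg


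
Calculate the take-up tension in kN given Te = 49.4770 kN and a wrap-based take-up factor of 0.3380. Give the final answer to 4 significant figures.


T_tu = 49.4770 * 0.3380
T_tu = 16.72 kN


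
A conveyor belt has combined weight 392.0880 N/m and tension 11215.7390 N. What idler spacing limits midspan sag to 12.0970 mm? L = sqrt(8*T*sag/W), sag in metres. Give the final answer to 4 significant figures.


sag = 12.0970/1000 = 0.012097 m
L = sqrt(8 * 11215.7390 * 0.012097 / 392.0880)
L = 1.664 m


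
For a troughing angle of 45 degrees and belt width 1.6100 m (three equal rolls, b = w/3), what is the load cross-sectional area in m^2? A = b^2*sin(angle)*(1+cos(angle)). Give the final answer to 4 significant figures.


b = 1.6100/3 = 0.536667 m
A = 0.536667^2 * sin(45 deg) * (1 + cos(45 deg))
A = 0.3477 m^2


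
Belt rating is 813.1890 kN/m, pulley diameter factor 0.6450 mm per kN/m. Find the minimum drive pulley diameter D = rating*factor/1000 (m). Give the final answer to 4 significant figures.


D = 813.1890 * 0.6450 / 1000
D = 0.5245 m


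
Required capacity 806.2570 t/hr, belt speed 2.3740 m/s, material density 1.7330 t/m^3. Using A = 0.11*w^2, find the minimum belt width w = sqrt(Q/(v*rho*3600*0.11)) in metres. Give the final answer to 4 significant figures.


A_req = 806.2570 / (2.3740 * 1.7330 * 3600) = 0.0544367 m^2
w = sqrt(0.0544367 / 0.11)
w = 0.7035 m


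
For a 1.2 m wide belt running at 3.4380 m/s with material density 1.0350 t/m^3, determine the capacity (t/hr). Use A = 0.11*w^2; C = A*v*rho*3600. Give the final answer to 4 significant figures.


A = 0.11 * 1.2^2 = 0.1584 m^2
C = 0.1584 * 3.4380 * 1.0350 * 3600
C = 2029 t/hr


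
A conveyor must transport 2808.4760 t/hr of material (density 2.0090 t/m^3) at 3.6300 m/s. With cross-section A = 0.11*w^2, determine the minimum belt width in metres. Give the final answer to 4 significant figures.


A_req = 2808.4760 / (3.6300 * 2.0090 * 3600) = 0.106975 m^2
w = sqrt(0.106975 / 0.11)
w = 0.9862 m


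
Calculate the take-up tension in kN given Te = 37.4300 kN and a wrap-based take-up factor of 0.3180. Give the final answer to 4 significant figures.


T_tu = 37.4300 * 0.3180
T_tu = 11.90 kN


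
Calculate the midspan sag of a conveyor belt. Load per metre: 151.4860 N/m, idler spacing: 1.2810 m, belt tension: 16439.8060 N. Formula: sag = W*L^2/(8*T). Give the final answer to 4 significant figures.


sag = 151.4860 * 1.2810^2 / (8 * 16439.8060)
sag = 0.001890 m


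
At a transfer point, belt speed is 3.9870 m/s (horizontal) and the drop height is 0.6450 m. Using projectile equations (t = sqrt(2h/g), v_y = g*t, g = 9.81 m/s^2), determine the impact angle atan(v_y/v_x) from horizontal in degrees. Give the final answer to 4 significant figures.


t = sqrt(2*0.6450/9.81) = 0.362627 s
v_y = 9.81 * 0.362627 = 3.55737 m/s
angle = atan(3.55737 / 3.9870) = 41.74 deg


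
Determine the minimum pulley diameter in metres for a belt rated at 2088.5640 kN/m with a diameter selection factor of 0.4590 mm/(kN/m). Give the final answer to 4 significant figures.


D = 2088.5640 * 0.4590 / 1000
D = 0.9587 m


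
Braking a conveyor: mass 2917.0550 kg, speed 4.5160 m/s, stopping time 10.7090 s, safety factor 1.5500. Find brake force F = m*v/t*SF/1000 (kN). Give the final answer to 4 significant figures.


F = 2917.0550 * 4.5160 / 10.7090 * 1.5500 / 1000
F = 1.907 kN


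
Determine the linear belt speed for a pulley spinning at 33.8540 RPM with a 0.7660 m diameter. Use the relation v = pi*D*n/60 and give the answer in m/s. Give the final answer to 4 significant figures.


v = pi * 0.7660 * 33.8540 / 60
v = 1.358 m/s


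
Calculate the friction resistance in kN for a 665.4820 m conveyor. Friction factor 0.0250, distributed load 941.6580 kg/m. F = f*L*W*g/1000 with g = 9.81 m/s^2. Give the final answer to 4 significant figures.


F = 0.0250 * 665.4820 * 941.6580 * 9.81 / 1000
F = 153.7 kN


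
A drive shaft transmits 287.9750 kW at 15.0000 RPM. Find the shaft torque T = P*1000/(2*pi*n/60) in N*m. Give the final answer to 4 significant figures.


omega = 2*pi*15.0000/60 = 1.5708 rad/s
T = 287.9750*1000 / 1.5708
T = 183300 N*m


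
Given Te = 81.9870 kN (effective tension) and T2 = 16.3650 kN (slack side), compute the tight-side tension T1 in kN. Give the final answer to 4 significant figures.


T1 = Te + T2 = 81.9870 + 16.3650
T1 = 98.35 kN


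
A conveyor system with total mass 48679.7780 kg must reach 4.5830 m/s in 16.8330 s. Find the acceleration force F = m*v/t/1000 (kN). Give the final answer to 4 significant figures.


F = 48679.7780 * 4.5830 / 16.8330 / 1000
F = 13.25 kN


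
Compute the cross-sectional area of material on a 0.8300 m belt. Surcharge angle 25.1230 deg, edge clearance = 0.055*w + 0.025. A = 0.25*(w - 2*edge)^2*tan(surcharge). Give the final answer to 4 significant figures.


edge = 0.055*0.8300 + 0.025 = 0.07065 m
ew = 0.8300 - 2*0.07065 = 0.6887 m
A = 0.25 * 0.6887^2 * tan(25.1230 deg)
A = 0.05560 m^2


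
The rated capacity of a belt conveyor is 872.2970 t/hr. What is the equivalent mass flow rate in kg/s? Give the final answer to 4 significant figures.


m_dot = 872.2970 * 1000 / 3600
m_dot = 242.3 kg/s


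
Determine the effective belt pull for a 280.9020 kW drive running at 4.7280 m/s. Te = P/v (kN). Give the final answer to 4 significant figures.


Te = P / v = 280.9020 / 4.7280
Te = 59.41 kN


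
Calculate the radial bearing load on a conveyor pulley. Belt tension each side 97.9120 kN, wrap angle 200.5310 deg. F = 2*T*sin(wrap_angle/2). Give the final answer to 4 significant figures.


F = 2 * 97.9120 * sin(200.5310/2 deg)
F = 192.7 kN


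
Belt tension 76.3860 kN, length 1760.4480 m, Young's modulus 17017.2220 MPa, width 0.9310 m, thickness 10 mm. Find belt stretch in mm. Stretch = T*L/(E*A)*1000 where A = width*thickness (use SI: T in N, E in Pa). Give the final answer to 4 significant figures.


A = 0.9310 * 0.01 = 0.00931 m^2
Stretch = 76.3860*1000 * 1760.4480 / (17017.2220e6 * 0.00931) * 1000
Stretch = 848.8 mm


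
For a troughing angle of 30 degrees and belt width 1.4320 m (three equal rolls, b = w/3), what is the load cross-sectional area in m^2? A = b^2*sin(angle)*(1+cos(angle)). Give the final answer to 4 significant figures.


b = 1.4320/3 = 0.477333 m
A = 0.477333^2 * sin(30 deg) * (1 + cos(30 deg))
A = 0.2126 m^2


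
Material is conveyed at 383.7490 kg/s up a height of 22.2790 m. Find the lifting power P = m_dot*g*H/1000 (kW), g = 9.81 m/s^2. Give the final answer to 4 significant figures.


P = 383.7490 * 9.81 * 22.2790 / 1000
P = 83.87 kW


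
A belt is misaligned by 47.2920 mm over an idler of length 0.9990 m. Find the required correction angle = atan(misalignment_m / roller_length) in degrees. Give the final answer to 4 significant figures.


misalign_m = 47.2920 / 1000 = 0.047292 m
angle = atan(0.047292 / 0.9990)
angle = 2.710 deg


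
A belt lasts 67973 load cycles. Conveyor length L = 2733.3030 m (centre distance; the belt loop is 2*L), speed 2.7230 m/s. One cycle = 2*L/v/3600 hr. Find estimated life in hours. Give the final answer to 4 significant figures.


cycle_time = 2 * 2733.3030 / 2.7230 / 3600 = 0.557658 hr
life = 67973 * 0.557658 = 37910 hours


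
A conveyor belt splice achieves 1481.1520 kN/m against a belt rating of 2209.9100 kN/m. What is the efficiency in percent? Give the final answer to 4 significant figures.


Eff = 1481.1520 / 2209.9100 * 100
Eff = 67.02 %


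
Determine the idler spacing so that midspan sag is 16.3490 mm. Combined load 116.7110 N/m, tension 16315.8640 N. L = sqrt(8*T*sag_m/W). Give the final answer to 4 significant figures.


sag = 16.3490/1000 = 0.016349 m
L = sqrt(8 * 16315.8640 * 0.016349 / 116.7110)
L = 4.276 m


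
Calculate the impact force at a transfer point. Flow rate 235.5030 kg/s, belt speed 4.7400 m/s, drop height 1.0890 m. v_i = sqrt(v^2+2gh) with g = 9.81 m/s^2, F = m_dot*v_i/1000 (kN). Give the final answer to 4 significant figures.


v_i = sqrt(4.7400^2 + 2*9.81*1.0890) = 6.62071 m/s
F = 235.5030 * 6.62071 / 1000
F = 1.559 kN


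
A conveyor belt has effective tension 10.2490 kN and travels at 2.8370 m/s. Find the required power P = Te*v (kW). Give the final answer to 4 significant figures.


P = Te * v = 10.2490 * 2.8370
P = 29.08 kW


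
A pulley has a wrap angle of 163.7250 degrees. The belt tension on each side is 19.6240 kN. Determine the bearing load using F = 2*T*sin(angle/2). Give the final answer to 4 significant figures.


F = 2 * 19.6240 * sin(163.7250/2 deg)
F = 38.85 kN


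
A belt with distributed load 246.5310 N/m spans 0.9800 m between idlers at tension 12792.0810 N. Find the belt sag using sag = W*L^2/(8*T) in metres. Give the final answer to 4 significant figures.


sag = 246.5310 * 0.9800^2 / (8 * 12792.0810)
sag = 0.002314 m


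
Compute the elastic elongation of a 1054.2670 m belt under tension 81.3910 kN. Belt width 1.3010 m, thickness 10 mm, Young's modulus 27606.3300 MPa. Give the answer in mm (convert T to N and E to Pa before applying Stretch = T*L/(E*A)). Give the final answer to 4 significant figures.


A = 1.3010 * 0.01 = 0.01301 m^2
Stretch = 81.3910*1000 * 1054.2670 / (27606.3300e6 * 0.01301) * 1000
Stretch = 238.9 mm


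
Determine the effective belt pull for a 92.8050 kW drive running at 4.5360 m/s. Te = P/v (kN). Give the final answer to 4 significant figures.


Te = P / v = 92.8050 / 4.5360
Te = 20.46 kN


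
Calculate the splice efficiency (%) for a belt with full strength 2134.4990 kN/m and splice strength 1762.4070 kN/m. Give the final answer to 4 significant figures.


Eff = 1762.4070 / 2134.4990 * 100
Eff = 82.57 %


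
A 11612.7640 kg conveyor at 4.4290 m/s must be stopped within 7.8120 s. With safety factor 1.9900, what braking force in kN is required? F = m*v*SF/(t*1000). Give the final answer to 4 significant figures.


F = 11612.7640 * 4.4290 / 7.8120 * 1.9900 / 1000
F = 13.10 kN


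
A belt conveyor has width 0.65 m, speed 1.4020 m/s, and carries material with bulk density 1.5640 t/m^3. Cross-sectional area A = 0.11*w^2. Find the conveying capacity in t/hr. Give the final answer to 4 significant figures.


A = 0.11 * 0.65^2 = 0.046475 m^2
C = 0.046475 * 1.4020 * 1.5640 * 3600
C = 366.9 t/hr


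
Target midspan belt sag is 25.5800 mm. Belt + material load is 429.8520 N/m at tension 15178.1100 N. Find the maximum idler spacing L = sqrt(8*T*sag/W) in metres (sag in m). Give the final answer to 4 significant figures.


sag = 25.5800/1000 = 0.025580 m
L = sqrt(8 * 15178.1100 * 0.025580 / 429.8520)
L = 2.688 m


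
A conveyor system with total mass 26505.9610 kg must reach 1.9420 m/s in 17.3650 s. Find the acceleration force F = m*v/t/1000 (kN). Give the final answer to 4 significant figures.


F = 26505.9610 * 1.9420 / 17.3650 / 1000
F = 2.964 kN


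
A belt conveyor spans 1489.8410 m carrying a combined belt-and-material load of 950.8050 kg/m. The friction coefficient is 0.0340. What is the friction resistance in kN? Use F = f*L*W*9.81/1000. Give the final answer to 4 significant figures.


F = 0.0340 * 1489.8410 * 950.8050 * 9.81 / 1000
F = 472.5 kN


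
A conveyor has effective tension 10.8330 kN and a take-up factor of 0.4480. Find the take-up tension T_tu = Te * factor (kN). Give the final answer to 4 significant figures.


T_tu = 10.8330 * 0.4480
T_tu = 4.853 kN


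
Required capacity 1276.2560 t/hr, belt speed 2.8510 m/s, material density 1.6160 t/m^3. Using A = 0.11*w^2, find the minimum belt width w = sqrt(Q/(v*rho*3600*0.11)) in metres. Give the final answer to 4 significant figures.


A_req = 1276.2560 / (2.8510 * 1.6160 * 3600) = 0.0769479 m^2
w = sqrt(0.0769479 / 0.11)
w = 0.8364 m


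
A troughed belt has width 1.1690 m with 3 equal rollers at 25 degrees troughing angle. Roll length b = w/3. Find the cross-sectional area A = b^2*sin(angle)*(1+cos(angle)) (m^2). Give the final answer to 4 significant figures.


b = 1.1690/3 = 0.389667 m
A = 0.389667^2 * sin(25 deg) * (1 + cos(25 deg))
A = 0.1223 m^2


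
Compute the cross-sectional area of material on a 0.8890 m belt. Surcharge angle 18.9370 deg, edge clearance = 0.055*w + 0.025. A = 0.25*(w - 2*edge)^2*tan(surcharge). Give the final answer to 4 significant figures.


edge = 0.055*0.8890 + 0.025 = 0.073895 m
ew = 0.8890 - 2*0.073895 = 0.74121 m
A = 0.25 * 0.74121^2 * tan(18.9370 deg)
A = 0.04712 m^2


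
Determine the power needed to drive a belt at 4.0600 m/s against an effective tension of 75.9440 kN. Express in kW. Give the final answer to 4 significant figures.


P = Te * v = 75.9440 * 4.0600
P = 308.3 kW


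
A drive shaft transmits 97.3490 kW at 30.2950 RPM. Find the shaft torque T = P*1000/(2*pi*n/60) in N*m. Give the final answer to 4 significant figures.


omega = 2*pi*30.2950/60 = 3.17248 rad/s
T = 97.3490*1000 / 3.17248
T = 30690 N*m


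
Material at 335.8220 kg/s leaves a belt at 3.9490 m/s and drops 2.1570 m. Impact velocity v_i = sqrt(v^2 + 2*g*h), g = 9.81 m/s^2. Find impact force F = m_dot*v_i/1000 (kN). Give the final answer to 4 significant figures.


v_i = sqrt(3.9490^2 + 2*9.81*2.1570) = 7.61019 m/s
F = 335.8220 * 7.61019 / 1000
F = 2.556 kN


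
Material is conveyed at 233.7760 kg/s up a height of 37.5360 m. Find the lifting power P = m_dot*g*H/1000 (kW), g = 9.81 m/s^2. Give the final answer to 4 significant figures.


P = 233.7760 * 9.81 * 37.5360 / 1000
P = 86.08 kW


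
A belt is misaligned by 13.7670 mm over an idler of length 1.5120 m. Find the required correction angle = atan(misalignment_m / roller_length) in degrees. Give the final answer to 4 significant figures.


misalign_m = 13.7670 / 1000 = 0.013767 m
angle = atan(0.013767 / 1.5120)
angle = 0.5217 deg


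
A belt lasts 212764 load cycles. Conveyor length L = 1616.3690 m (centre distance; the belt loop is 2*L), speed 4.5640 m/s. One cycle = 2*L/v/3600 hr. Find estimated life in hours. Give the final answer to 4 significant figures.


cycle_time = 2 * 1616.3690 / 4.5640 / 3600 = 0.196753 hr
life = 212764 * 0.196753 = 41860 hours


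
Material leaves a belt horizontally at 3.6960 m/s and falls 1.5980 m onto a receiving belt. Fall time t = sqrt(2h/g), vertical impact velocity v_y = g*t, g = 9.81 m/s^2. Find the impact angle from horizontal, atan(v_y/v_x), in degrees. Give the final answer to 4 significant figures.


t = sqrt(2*1.5980/9.81) = 0.57078 s
v_y = 9.81 * 0.57078 = 5.59935 m/s
angle = atan(5.59935 / 3.6960) = 56.57 deg


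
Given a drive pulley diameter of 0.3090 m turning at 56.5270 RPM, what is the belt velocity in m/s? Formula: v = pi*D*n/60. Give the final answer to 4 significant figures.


v = pi * 0.3090 * 56.5270 / 60
v = 0.9146 m/s


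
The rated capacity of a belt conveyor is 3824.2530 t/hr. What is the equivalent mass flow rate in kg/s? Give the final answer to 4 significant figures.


m_dot = 3824.2530 * 1000 / 3600
m_dot = 1062 kg/s


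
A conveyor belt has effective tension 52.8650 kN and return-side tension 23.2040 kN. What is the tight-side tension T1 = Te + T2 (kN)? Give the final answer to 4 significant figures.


T1 = Te + T2 = 52.8650 + 23.2040
T1 = 76.07 kN


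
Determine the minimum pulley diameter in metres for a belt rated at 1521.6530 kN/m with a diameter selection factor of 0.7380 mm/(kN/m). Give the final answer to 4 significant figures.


D = 1521.6530 * 0.7380 / 1000
D = 1.123 m


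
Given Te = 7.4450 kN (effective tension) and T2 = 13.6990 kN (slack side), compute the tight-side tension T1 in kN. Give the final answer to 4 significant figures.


T1 = Te + T2 = 7.4450 + 13.6990
T1 = 21.14 kN


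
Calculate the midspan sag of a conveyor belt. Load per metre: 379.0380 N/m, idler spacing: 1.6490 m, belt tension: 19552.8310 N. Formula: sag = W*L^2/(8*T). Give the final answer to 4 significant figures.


sag = 379.0380 * 1.6490^2 / (8 * 19552.8310)
sag = 0.006589 m


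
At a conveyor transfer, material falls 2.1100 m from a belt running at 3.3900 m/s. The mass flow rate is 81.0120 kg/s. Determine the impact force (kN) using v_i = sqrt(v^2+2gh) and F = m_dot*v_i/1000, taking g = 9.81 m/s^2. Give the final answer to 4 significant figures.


v_i = sqrt(3.3900^2 + 2*9.81*2.1100) = 7.27257 m/s
F = 81.0120 * 7.27257 / 1000
F = 0.5892 kN


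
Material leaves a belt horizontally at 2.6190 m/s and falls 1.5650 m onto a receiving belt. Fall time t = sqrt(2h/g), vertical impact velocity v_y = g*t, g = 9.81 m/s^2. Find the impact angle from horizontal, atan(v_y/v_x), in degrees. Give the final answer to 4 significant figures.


t = sqrt(2*1.5650/9.81) = 0.564856 s
v_y = 9.81 * 0.564856 = 5.54124 m/s
angle = atan(5.54124 / 2.6190) = 64.70 deg


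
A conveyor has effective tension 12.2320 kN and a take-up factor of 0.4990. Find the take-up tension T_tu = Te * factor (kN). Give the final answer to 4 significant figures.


T_tu = 12.2320 * 0.4990
T_tu = 6.104 kN


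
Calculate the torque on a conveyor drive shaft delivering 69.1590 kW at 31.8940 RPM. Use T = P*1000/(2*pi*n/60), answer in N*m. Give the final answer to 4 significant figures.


omega = 2*pi*31.8940/60 = 3.33993 rad/s
T = 69.1590*1000 / 3.33993
T = 20710 N*m


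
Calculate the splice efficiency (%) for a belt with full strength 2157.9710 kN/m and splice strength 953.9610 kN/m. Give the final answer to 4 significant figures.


Eff = 953.9610 / 2157.9710 * 100
Eff = 44.21 %


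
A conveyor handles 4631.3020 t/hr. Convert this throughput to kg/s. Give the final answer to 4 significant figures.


m_dot = 4631.3020 * 1000 / 3600
m_dot = 1286 kg/s


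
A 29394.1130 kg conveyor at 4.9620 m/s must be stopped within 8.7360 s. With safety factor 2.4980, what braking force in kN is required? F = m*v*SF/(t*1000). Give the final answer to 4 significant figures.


F = 29394.1130 * 4.9620 / 8.7360 * 2.4980 / 1000
F = 41.71 kN


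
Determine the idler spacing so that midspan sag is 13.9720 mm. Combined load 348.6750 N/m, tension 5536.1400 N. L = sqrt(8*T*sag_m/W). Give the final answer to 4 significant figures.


sag = 13.9720/1000 = 0.013972 m
L = sqrt(8 * 5536.1400 * 0.013972 / 348.6750)
L = 1.332 m


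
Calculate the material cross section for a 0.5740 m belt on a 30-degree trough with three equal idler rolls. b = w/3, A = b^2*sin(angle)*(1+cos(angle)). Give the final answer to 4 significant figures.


b = 0.5740/3 = 0.191333 m
A = 0.191333^2 * sin(30 deg) * (1 + cos(30 deg))
A = 0.03416 m^2


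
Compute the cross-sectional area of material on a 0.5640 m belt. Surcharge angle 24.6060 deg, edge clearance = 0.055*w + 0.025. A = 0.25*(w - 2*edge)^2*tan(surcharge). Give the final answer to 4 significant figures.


edge = 0.055*0.5640 + 0.025 = 0.05602 m
ew = 0.5640 - 2*0.05602 = 0.45196 m
A = 0.25 * 0.45196^2 * tan(24.6060 deg)
A = 0.02339 m^2


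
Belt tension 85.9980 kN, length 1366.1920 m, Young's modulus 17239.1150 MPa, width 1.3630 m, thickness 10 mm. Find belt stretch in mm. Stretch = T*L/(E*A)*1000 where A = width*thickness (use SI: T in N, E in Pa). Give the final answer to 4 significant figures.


A = 1.3630 * 0.01 = 0.01363 m^2
Stretch = 85.9980*1000 * 1366.1920 / (17239.1150e6 * 0.01363) * 1000
Stretch = 500.0 mm


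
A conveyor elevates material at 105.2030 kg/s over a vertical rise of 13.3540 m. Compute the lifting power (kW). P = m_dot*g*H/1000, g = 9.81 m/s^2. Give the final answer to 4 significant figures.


P = 105.2030 * 9.81 * 13.3540 / 1000
P = 13.78 kW


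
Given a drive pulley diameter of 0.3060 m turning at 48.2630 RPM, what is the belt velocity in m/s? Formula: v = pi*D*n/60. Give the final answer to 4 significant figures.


v = pi * 0.3060 * 48.2630 / 60
v = 0.7733 m/s


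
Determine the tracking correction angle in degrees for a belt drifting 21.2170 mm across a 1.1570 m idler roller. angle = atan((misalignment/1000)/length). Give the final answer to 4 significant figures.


misalign_m = 21.2170 / 1000 = 0.021217 m
angle = atan(0.021217 / 1.1570)
angle = 1.051 deg


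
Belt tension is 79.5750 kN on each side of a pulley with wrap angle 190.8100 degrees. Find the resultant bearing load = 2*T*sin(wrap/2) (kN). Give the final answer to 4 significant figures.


F = 2 * 79.5750 * sin(190.8100/2 deg)
F = 158.4 kN


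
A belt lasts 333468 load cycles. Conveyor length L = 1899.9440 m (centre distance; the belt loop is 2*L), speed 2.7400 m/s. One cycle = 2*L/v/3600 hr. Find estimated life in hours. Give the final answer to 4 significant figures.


cycle_time = 2 * 1899.9440 / 2.7400 / 3600 = 0.385228 hr
life = 333468 * 0.385228 = 128500 hours


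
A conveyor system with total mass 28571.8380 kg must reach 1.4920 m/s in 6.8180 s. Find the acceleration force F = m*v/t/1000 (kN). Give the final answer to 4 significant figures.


F = 28571.8380 * 1.4920 / 6.8180 / 1000
F = 6.252 kN


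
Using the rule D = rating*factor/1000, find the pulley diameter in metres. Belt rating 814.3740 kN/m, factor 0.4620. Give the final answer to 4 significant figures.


D = 814.3740 * 0.4620 / 1000
D = 0.3762 m


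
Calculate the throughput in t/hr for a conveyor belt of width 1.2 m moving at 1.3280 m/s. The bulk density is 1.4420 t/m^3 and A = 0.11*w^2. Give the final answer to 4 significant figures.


A = 0.11 * 1.2^2 = 0.1584 m^2
C = 0.1584 * 1.3280 * 1.4420 * 3600
C = 1092 t/hr


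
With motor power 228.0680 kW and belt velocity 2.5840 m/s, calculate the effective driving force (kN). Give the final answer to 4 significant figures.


Te = P / v = 228.0680 / 2.5840
Te = 88.26 kN


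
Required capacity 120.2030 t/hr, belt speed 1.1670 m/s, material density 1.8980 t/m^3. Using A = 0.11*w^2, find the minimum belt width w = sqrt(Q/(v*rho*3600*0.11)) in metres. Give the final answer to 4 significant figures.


A_req = 120.2030 / (1.1670 * 1.8980 * 3600) = 0.0150746 m^2
w = sqrt(0.0150746 / 0.11)
w = 0.3702 m


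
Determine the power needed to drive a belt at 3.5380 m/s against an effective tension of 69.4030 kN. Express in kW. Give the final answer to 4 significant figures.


P = Te * v = 69.4030 * 3.5380
P = 245.5 kW


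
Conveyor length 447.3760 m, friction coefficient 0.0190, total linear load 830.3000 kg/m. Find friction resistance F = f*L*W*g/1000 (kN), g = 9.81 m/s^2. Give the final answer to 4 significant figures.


F = 0.0190 * 447.3760 * 830.3000 * 9.81 / 1000
F = 69.24 kN


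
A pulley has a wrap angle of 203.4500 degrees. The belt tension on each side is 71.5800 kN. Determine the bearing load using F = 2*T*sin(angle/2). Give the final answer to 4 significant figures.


F = 2 * 71.5800 * sin(203.4500/2 deg)
F = 140.2 kN


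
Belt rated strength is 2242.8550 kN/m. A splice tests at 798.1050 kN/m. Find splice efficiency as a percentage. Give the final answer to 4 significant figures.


Eff = 798.1050 / 2242.8550 * 100
Eff = 35.58 %


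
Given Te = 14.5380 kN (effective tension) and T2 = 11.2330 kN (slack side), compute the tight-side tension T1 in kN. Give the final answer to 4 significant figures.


T1 = Te + T2 = 14.5380 + 11.2330
T1 = 25.77 kN


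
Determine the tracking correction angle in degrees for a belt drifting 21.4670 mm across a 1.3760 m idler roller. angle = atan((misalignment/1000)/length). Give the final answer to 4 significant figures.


misalign_m = 21.4670 / 1000 = 0.021467 m
angle = atan(0.021467 / 1.3760)
angle = 0.8938 deg


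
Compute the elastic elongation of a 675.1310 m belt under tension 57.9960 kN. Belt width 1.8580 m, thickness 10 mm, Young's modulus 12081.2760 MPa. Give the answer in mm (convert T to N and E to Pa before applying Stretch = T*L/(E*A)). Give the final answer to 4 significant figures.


A = 1.8580 * 0.01 = 0.01858 m^2
Stretch = 57.9960*1000 * 675.1310 / (12081.2760e6 * 0.01858) * 1000
Stretch = 174.4 mm


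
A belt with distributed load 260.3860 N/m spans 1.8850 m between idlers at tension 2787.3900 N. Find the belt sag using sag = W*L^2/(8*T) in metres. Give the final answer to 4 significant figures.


sag = 260.3860 * 1.8850^2 / (8 * 2787.3900)
sag = 0.04149 m


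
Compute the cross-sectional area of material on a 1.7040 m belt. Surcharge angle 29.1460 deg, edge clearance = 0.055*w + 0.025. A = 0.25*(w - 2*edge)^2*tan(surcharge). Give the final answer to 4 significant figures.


edge = 0.055*1.7040 + 0.025 = 0.11872 m
ew = 1.7040 - 2*0.11872 = 1.46656 m
A = 0.25 * 1.46656^2 * tan(29.1460 deg)
A = 0.2998 m^2


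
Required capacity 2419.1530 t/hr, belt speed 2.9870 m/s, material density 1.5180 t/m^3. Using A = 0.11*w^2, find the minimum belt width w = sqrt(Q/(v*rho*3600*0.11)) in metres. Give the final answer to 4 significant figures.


A_req = 2419.1530 / (2.9870 * 1.5180 * 3600) = 0.148202 m^2
w = sqrt(0.148202 / 0.11)
w = 1.161 m


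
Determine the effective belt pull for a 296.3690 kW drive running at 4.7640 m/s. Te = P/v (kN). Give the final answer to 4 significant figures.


Te = P / v = 296.3690 / 4.7640
Te = 62.21 kN


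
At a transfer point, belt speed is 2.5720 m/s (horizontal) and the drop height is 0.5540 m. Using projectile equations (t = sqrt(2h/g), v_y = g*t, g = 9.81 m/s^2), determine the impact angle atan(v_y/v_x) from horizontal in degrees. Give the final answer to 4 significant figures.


t = sqrt(2*0.5540/9.81) = 0.336074 s
v_y = 9.81 * 0.336074 = 3.29689 m/s
angle = atan(3.29689 / 2.5720) = 52.04 deg


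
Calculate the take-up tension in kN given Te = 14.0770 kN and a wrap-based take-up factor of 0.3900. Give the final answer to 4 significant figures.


T_tu = 14.0770 * 0.3900
T_tu = 5.490 kN


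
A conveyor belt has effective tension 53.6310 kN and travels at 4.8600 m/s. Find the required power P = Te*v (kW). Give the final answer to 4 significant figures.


P = Te * v = 53.6310 * 4.8600
P = 260.6 kW


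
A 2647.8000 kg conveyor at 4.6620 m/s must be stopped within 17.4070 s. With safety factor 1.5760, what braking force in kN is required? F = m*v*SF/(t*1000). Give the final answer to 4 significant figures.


F = 2647.8000 * 4.6620 / 17.4070 * 1.5760 / 1000
F = 1.118 kN


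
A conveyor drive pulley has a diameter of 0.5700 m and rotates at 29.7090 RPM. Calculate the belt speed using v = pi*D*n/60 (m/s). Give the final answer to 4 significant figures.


v = pi * 0.5700 * 29.7090 / 60
v = 0.8867 m/s


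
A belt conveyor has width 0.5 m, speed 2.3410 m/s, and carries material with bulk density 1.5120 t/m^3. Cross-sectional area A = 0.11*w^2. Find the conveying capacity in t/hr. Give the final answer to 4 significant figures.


A = 0.11 * 0.5^2 = 0.0275 m^2
C = 0.0275 * 2.3410 * 1.5120 * 3600
C = 350.4 t/hr


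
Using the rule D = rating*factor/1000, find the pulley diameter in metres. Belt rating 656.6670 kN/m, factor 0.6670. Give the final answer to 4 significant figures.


D = 656.6670 * 0.6670 / 1000
D = 0.4380 m


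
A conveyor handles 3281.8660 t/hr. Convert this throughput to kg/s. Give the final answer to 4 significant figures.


m_dot = 3281.8660 * 1000 / 3600
m_dot = 911.6 kg/s


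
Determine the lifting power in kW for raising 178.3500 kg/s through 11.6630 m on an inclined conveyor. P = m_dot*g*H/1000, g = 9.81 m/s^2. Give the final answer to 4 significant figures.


P = 178.3500 * 9.81 * 11.6630 / 1000
P = 20.41 kW


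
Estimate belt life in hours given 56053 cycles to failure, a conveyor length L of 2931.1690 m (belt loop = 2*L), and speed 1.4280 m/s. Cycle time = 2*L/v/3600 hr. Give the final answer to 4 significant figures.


cycle_time = 2 * 2931.1690 / 1.4280 / 3600 = 1.14036 hr
life = 56053 * 1.14036 = 63920 hours


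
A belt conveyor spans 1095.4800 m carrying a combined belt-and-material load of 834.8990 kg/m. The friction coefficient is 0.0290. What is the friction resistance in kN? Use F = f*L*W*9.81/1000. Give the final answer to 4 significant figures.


F = 0.0290 * 1095.4800 * 834.8990 * 9.81 / 1000
F = 260.2 kN


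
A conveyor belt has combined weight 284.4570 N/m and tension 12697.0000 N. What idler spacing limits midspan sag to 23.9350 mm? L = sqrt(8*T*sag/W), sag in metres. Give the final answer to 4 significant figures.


sag = 23.9350/1000 = 0.023935 m
L = sqrt(8 * 12697.0000 * 0.023935 / 284.4570)
L = 2.924 m


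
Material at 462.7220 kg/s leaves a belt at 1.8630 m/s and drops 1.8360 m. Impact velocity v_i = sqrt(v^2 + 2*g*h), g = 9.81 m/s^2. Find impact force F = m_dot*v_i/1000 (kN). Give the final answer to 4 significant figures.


v_i = sqrt(1.8630^2 + 2*9.81*1.8360) = 6.28435 m/s
F = 462.7220 * 6.28435 / 1000
F = 2.908 kN


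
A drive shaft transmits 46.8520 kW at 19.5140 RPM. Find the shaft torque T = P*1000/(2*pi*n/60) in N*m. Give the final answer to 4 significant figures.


omega = 2*pi*19.5140/60 = 2.0435 rad/s
T = 46.8520*1000 / 2.0435
T = 22930 N*m


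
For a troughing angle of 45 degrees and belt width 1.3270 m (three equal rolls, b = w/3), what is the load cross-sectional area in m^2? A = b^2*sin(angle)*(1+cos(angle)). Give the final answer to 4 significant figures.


b = 1.3270/3 = 0.442333 m
A = 0.442333^2 * sin(45 deg) * (1 + cos(45 deg))
A = 0.2362 m^2


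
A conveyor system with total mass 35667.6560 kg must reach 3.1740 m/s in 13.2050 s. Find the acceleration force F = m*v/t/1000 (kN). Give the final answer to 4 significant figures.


F = 35667.6560 * 3.1740 / 13.2050 / 1000
F = 8.573 kN


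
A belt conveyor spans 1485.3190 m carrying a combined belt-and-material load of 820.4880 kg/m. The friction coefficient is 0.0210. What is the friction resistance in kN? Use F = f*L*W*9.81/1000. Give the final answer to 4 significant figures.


F = 0.0210 * 1485.3190 * 820.4880 * 9.81 / 1000
F = 251.1 kN


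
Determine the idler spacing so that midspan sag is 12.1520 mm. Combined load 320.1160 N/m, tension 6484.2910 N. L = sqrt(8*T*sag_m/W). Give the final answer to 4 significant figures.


sag = 12.1520/1000 = 0.012152 m
L = sqrt(8 * 6484.2910 * 0.012152 / 320.1160)
L = 1.403 m


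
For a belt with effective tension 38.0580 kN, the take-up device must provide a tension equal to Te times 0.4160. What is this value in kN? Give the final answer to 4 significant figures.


T_tu = 38.0580 * 0.4160
T_tu = 15.83 kN


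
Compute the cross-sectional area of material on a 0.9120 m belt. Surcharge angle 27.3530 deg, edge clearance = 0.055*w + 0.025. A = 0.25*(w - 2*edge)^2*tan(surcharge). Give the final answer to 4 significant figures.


edge = 0.055*0.9120 + 0.025 = 0.07516 m
ew = 0.9120 - 2*0.07516 = 0.76168 m
A = 0.25 * 0.76168^2 * tan(27.3530 deg)
A = 0.07503 m^2


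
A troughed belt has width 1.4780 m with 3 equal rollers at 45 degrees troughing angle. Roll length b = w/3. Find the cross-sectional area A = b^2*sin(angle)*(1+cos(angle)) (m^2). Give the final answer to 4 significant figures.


b = 1.4780/3 = 0.492667 m
A = 0.492667^2 * sin(45 deg) * (1 + cos(45 deg))
A = 0.2930 m^2


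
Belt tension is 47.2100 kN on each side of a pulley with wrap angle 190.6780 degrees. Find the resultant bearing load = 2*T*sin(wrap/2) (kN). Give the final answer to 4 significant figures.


F = 2 * 47.2100 * sin(190.6780/2 deg)
F = 94.01 kN


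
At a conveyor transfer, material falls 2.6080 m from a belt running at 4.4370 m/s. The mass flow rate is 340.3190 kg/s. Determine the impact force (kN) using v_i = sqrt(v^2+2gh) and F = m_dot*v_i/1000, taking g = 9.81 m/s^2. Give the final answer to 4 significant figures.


v_i = sqrt(4.4370^2 + 2*9.81*2.6080) = 8.4176 m/s
F = 340.3190 * 8.4176 / 1000
F = 2.865 kN


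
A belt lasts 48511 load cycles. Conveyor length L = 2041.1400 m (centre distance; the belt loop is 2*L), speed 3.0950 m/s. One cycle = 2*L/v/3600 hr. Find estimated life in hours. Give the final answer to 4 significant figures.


cycle_time = 2 * 2041.1400 / 3.0950 / 3600 = 0.366387 hr
life = 48511 * 0.366387 = 17770 hours


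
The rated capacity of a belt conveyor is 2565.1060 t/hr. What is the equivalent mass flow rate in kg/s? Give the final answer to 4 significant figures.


m_dot = 2565.1060 * 1000 / 3600
m_dot = 712.5 kg/s


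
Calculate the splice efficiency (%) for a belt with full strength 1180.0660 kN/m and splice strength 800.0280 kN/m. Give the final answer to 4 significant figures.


Eff = 800.0280 / 1180.0660 * 100
Eff = 67.80 %


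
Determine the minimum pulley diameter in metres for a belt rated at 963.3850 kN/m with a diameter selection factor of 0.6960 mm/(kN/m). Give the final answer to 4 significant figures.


D = 963.3850 * 0.6960 / 1000
D = 0.6705 m


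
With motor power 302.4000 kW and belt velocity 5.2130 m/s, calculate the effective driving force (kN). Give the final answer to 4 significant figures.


Te = P / v = 302.4000 / 5.2130
Te = 58.01 kN


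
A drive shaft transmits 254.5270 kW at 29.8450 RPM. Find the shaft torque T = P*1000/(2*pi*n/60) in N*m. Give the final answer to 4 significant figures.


omega = 2*pi*29.8450/60 = 3.12536 rad/s
T = 254.5270*1000 / 3.12536
T = 81440 N*m


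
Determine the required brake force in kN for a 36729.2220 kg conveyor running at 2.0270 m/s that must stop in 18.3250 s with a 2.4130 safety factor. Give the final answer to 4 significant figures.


F = 36729.2220 * 2.0270 / 18.3250 * 2.4130 / 1000
F = 9.803 kN


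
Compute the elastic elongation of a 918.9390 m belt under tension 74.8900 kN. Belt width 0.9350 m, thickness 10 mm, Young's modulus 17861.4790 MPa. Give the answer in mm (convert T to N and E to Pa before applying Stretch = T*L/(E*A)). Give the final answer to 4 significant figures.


A = 0.9350 * 0.01 = 0.00935 m^2
Stretch = 74.8900*1000 * 918.9390 / (17861.4790e6 * 0.00935) * 1000
Stretch = 412.1 mm
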